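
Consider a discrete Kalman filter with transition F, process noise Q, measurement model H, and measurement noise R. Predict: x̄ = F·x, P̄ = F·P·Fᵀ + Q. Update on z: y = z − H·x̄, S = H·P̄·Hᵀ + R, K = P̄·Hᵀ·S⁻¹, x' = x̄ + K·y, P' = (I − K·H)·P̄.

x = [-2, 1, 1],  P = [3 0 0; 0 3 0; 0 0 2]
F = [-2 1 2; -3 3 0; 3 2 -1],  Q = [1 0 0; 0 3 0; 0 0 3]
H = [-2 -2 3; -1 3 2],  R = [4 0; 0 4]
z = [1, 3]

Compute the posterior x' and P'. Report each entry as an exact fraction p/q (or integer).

x' = [663743/628599, 102358/209533, 274901/209533]
P' = [3346376/628599 -64184/209533 667572/209533; -64184/209533 67356/209533 -38196/209533; 667572/209533 -38196/209533 463348/209533]

x̄ = F·x = [7, 9, -5]
P̄ = F·P·Fᵀ + Q = [24 27 -16; 27 57 -9; -16 -9 44]
y = z − H·x̄ = [48, -7]
S = H·P̄·Hᵀ + R = [1240 -71; -71 511]
K = P̄·Hᵀ·S⁻¹ = [-74875/628599 20350/628599; -30233/209533 47465/209533; 32823/209533 36134/209533]
x' = x̄ + K·y = [663743/628599, 102358/209533, 274901/209533]
P' = (I − K·H)·P̄ = [3346376/628599 -64184/209533 667572/209533; -64184/209533 67356/209533 -38196/209533; 667572/209533 -38196/209533 463348/209533]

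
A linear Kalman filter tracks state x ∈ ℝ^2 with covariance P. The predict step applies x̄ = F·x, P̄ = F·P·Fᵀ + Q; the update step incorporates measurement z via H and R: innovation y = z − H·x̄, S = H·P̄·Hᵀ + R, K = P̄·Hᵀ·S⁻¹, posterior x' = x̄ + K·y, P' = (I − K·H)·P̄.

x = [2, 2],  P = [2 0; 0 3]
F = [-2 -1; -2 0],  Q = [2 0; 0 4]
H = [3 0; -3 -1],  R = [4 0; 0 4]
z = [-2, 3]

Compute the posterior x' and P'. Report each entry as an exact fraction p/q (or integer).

x' = [-409/505, -331/505]
P' = [144/505 -244/505; -244/505 1704/505]

x̄ = F·x = [-6, -4]
P̄ = F·P·Fᵀ + Q = [13 8; 8 12]
y = z − H·x̄ = [16, -19]
S = H·P̄·Hᵀ + R = [121 -141; -141 181]
K = P̄·Hᵀ·S⁻¹ = [108/505 -47/505; -183/505 -243/505]
x' = x̄ + K·y = [-409/505, -331/505]
P' = (I − K·H)·P̄ = [144/505 -244/505; -244/505 1704/505]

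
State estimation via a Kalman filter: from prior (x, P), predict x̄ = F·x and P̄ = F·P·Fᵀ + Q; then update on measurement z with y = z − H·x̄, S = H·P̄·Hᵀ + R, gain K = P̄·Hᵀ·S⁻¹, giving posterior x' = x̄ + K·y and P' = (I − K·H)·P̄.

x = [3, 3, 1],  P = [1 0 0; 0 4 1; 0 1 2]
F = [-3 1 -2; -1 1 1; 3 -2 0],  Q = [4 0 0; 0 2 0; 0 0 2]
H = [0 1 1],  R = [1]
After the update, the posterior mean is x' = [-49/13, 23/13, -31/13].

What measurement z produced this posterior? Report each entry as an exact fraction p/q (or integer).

z = [-1]

x̄ = F·x = [-8, 1, 3]
P̄ = F·P·Fᵀ + Q = [21 2 -13; 2 11 -13; -13 -13 27]
S = H·P̄·Hᵀ + R = [13]
K = P̄·Hᵀ·S⁻¹ = [-11/13; -2/13; 14/13]
x' − x̄ = [55/13, 10/13, -70/13] = K·y
y = (KᵀK)⁻¹·Kᵀ·(x' − x̄) = [-5]
z = y + H·x̄ = [-5] + [4] = [-1]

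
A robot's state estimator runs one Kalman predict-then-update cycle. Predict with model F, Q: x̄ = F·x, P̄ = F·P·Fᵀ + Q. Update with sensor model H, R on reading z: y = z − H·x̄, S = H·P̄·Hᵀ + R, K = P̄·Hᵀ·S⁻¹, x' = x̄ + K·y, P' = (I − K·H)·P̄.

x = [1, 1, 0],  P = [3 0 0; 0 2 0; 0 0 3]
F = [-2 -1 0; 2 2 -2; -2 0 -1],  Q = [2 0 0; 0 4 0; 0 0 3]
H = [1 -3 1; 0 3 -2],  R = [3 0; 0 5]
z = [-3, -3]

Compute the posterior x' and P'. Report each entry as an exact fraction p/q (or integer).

x' = [-6179/8345, 2132/1669, 4192/1669]
P' = [40128/8345 5064/1669 7740/1669; 5064/1669 5024/1669 8106/1669; 7740/1669 8106/1669 14454/1669]

x̄ = F·x = [-3, 4, -2]
P̄ = F·P·Fᵀ + Q = [16 -16 12; -16 36 -6; 12 -6 18]
y = z − H·x̄ = [14, -19]
S = H·P̄·Hᵀ + R = [517 -486; -486 473]
K = P̄·Hᵀ·S⁻¹ = [956/8345 -288/8345; -634/1669 -228/1669; -708/1669 -918/1669]
x' = x̄ + K·y = [-6179/8345, 2132/1669, 4192/1669]
P' = (I − K·H)·P̄ = [40128/8345 5064/1669 7740/1669; 5064/1669 5024/1669 8106/1669; 7740/1669 8106/1669 14454/1669]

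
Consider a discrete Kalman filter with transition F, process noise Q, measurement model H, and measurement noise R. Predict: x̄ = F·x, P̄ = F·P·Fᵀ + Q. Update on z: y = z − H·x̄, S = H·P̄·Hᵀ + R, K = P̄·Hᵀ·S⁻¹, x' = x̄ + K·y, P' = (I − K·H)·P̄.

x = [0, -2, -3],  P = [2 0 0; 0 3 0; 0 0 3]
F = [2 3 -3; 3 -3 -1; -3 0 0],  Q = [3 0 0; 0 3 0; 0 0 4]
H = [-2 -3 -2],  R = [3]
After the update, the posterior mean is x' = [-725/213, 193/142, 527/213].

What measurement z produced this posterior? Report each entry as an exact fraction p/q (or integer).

x̄ = F·x = [3, 9, 0]
P̄ = F·P·Fᵀ + Q = [65 -6 -12; -6 51 -18; -12 -18 22]
S = H·P̄·Hᵀ + R = [426]
K = P̄·Hᵀ·S⁻¹ = [-44/213; -35/142; 17/213]
x' − x̄ = [-1364/213, -1085/142, 527/213] = K·y
y = (KᵀK)⁻¹·Kᵀ·(x' − x̄) = [31]
z = y + H·x̄ = [31] + [-33] = [-2]

z = [-2]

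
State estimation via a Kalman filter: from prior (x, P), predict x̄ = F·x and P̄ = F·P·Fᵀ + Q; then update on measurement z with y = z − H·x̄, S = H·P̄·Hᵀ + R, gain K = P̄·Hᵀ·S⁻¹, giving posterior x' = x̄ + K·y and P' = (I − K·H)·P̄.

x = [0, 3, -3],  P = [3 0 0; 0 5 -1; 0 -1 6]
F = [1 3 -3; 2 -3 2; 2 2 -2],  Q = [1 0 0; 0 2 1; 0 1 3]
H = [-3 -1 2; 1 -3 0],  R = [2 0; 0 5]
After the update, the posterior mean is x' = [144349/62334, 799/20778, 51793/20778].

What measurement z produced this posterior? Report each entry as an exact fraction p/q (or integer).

x̄ = F·x = [18, -15, 12]
P̄ = F·P·Fᵀ + Q = [121 -90 84; -90 95 -51; 84 -51 67]
S = H·P̄·Hᵀ + R = [110 -324; -324 1521]
K = P̄·Hᵀ·S⁻¹ = [-3669/6926 4495/31167; -1163/6926 -2933/10389; -2791/6926 727/10389]
x' − x̄ = [-977663/62334, 312469/20778, -197543/20778] = K·y
y = (KᵀK)⁻¹·Kᵀ·(x' − x̄) = [13, -61]
z = y + H·x̄ = [13, -61] + [-15, 63] = [-2, 2]

z = [-2, 2]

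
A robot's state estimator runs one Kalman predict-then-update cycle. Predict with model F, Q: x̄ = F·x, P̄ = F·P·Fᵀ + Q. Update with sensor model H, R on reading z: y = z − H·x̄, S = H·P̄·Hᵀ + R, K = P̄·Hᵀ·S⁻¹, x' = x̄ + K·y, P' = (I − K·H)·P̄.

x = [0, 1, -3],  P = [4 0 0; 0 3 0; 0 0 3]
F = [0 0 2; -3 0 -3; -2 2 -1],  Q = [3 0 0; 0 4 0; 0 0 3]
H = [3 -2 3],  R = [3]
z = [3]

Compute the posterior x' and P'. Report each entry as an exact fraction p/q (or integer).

x' = [-129/53, 210/53, 319/53]
P' = [2391/424 -2025/424 -1839/212; -2025/424 20487/424 7797/212; -1839/212 7797/212 3523/106]

x̄ = F·x = [-6, 9, 5]
P̄ = F·P·Fᵀ + Q = [15 -18 -6; -18 67 33; -6 33 34]
y = z − H·x̄ = [24]
S = H·P̄·Hᵀ + R = [424]
K = P̄·Hᵀ·S⁻¹ = [63/424; -89/424; 9/212]
x' = x̄ + K·y = [-129/53, 210/53, 319/53]
P' = (I − K·H)·P̄ = [2391/424 -2025/424 -1839/212; -2025/424 20487/424 7797/212; -1839/212 7797/212 3523/106]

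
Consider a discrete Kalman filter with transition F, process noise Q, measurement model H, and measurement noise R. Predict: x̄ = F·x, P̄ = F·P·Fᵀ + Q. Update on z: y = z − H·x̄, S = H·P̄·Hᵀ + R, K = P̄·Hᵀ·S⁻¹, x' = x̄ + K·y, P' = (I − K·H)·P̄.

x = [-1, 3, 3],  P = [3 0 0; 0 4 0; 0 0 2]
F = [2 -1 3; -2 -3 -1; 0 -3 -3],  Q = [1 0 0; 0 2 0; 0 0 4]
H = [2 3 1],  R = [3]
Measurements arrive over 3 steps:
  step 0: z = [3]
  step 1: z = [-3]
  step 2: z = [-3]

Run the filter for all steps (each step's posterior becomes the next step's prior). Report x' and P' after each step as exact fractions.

step 0: x̄ = F·x = [4, -10, -18]
step 0: P̄ = F·P·Fᵀ + Q = [35 -6 -6; -6 52 42; -6 42 58]
step 0: y = z − H·x̄ = [43]
step 0: S = H·P̄·Hᵀ + R = [825]
step 0: K = P̄·Hᵀ·S⁻¹ = [46/825; 62/275; 172/825]
step 0: x' = x̄ + K·y = [5278/825, -84/275, -7454/825]
step 0: P' = (I − K·H)·P̄ = [26759/825 -4502/275 -12862/825; -4502/275 2768/275 886/275; -12862/825 886/275 18266/825]
step 1: x̄ = F·x = [-11554/825, -782/275, 7706/275]
step 1: P̄ = F·P·Fᵀ + Q = [164291/825 -422/275 926/275; -422/275 1372/275 1074/275; 926/275 1074/275 96758/275]
step 1: y = z − H·x̄ = [4553/825]
step 1: S = H·P̄·Hᵀ + R = [1002209/825]
step 1: K = P̄·Hᵀ·S⁻¹ = [327562/1002209; 13038/1002209; 305496/1002209]
step 1: x' = x̄ + K·y = [-12228040/1002209, -2777964/1002209, 29769686/1002209]
step 1: P' = (I − K·H)·P̄ = [69523703/1002209 -6714606/1002209 -117920902/1002209; -6714606/1002209 4794064/1002209 -913866/1002209; -117920902/1002209 -913866/1002209 239499890/1002209]
step 2: x̄ = F·x = [67630942/1002209, 3020286/1002209, -80975166/1002209]
step 2: P̄ = F·P·Fᵀ + Q = [1056680891/1002209 -4675722/1002209 -1387820574/1002209; -4675722/1002209 5003620/1002209 2866806/1002209; -1387820574/1002209 2866806/1002209 2186204834/1002209]
step 2: y = z − H·x̄ = [-66354203/1002209]
step 2: S = H·P̄·Hᵀ + R = [870777481/1002209]
step 2: K = P̄·Hᵀ·S⁻¹ = [711514042/870777481; 8526222/870777481; -580835896/870777481]
step 2: x' = x̄ + K·y = [11653810864/870777481, 2059696500/870777481, -31899981062/870777481]
step 2: P' = (I − K·H)·P̄ = [412969443023/870777481 -10115694534/870777481 -793457260318/870777481; -10115694534/870777481 4274899904/870777481 7432268022/870777481; -793457260318/870777481 7432268022/870777481 1562875208882/870777481]

step 0: x' = [5278/825, -84/275, -7454/825], P' = [26759/825 -4502/275 -12862/825; -4502/275 2768/275 886/275; -12862/825 886/275 18266/825]
step 1: x' = [-12228040/1002209, -2777964/1002209, 29769686/1002209], P' = [69523703/1002209 -6714606/1002209 -117920902/1002209; -6714606/1002209 4794064/1002209 -913866/1002209; -117920902/1002209 -913866/1002209 239499890/1002209]
step 2: x' = [11653810864/870777481, 2059696500/870777481, -31899981062/870777481], P' = [412969443023/870777481 -10115694534/870777481 -793457260318/870777481; -10115694534/870777481 4274899904/870777481 7432268022/870777481; -793457260318/870777481 7432268022/870777481 1562875208882/870777481]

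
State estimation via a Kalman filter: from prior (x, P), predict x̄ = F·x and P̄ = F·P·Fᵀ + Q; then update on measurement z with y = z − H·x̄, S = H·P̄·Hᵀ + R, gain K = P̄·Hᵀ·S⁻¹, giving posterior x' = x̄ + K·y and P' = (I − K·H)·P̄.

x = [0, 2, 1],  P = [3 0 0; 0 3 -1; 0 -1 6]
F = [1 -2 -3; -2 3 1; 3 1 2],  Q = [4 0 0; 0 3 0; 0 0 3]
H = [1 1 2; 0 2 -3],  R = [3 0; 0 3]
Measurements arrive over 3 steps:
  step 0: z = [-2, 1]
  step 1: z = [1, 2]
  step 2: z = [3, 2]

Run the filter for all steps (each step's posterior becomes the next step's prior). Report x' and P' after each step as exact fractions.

step 0: x̄ = F·x = [-7, 7, 4]
step 0: P̄ = F·P·Fᵀ + Q = [61 -31 -26; -31 42 -4; -26 -4 53]
step 0: y = z − H·x̄ = [-10, -1]
step 0: S = H·P̄·Hᵀ + R = [136 -222; -222 696]
step 0: K = P̄·Hᵀ·S⁻¹ = [-980/3781 -677/11343; 1950/3781 2287/7562; 2637/7562 -1460/11343]
step 0: x' = x̄ + K·y = [-2596/597, 613/398, 383/597]
step 0: P' = (I − K·H)·P̄ = [638075/11343 -92607/3781 -184537/11343; -92607/3781 43176/3781 55281/7562; -184537/11343 55281/7562 56741/11343]
step 1: x̄ = F·x = [-5584/597, 16667/1194, -12205/1194]
step 1: P̄ = F·P·Fᵀ + Q = [4925792/11343 -12744367/22686 6830273/22686; -12744367/22686 8378351/11343 -9012287/22686; 6830273/22686 -9012287/22686 2583512/11343]
step 1: y = z − H·x̄ = [20105/1194, -67561/1194]
step 1: S = H·P̄·Hᵀ + R = [6563825/11343 -26240290/11343; -26240290/11343 110872763/11343]
step 1: K = P̄·Hᵀ·S⁻¹ = [-1116562607/6911151250 -339460737/1382230250; 3110364051/6911151250 524660641/1382230250; 1063028307/3455575625 -54172063/691115125]
step 1: x' = x̄ + K·y = [503829343/276446050, 8191613/138223025, -167740211/276446050]
step 1: P' = (I − K·H)·P̄ = [45565632138/3455575625 -41946668343/6911151250 -26267141877/6911151250; -41946668343/6911151250 12112364337/3455575625 13526515911/6911151250; -26267141877/6911151250 13526515911/6911151250 4779698952/3455575625]
step 2: x̄ = F·x = [487141762/138223025, -1126249219/276446050, 1192390833/276446050]
step 2: P̄ = F·P·Fᵀ + Q = [394708540337/3455575625 -982577440869/6911151250 466505671533/6911151250; -982577440869/6911151250 651214074957/3455575625 -627668528973/6911151250; 466505671533/6911151250 -627668528973/6911151250 195298751793/3455575625]
step 2: y = z − H·x̄ = [-1403477821/276446050, 6382563037/276446050]
step 2: S = H·P̄·Hᵀ + R = [532581193592/3455575625 -1865534573499/3455575625; -1865534573499/3455575625 8138922966678/3455575625]
step 2: K = P̄·Hᵀ·S⁻¹ = [-24628949693347/164838540366506 -39717780913713/164838540366506; 73158113440785/164838540366506 62215270179827/164838540366506; 25007882671428/82419270183253 -6557139603278/82419270183253]
step 2: x' = x̄ + K·y = [-211019769402007/164838540366506, 196725214191903/82419270183253, 154291346823083/164838540366506]
step 2: P' = (I − K·H)·P̄ = [1064280768790398/82419270183253 -977950263637827/164838540366506 -612249061511505/164838540366506; -977950263637827/164838540366506 283254673782822/82419270183253 315457628197269/164838540366506; -612249061511505/164838540366506 315457628197269/164838540366506 111709682335701/82419270183253]

step 0: x' = [-2596/597, 613/398, 383/597], P' = [638075/11343 -92607/3781 -184537/11343; -92607/3781 43176/3781 55281/7562; -184537/11343 55281/7562 56741/11343]
step 1: x' = [503829343/276446050, 8191613/138223025, -167740211/276446050], P' = [45565632138/3455575625 -41946668343/6911151250 -26267141877/6911151250; -41946668343/6911151250 12112364337/3455575625 13526515911/6911151250; -26267141877/6911151250 13526515911/6911151250 4779698952/3455575625]
step 2: x' = [-211019769402007/164838540366506, 196725214191903/82419270183253, 154291346823083/164838540366506], P' = [1064280768790398/82419270183253 -977950263637827/164838540366506 -612249061511505/164838540366506; -977950263637827/164838540366506 283254673782822/82419270183253 315457628197269/164838540366506; -612249061511505/164838540366506 315457628197269/164838540366506 111709682335701/82419270183253]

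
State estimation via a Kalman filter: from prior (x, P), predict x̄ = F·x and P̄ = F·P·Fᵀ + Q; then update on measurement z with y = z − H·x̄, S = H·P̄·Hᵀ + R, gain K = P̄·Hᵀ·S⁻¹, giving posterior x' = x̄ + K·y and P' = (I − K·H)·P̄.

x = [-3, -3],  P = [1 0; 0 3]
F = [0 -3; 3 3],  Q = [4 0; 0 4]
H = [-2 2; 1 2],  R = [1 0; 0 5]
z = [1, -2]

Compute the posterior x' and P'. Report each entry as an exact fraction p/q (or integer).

x̄ = F·x = [9, -18]
P̄ = F·P·Fᵀ + Q = [31 -27; -27 40]
y = z − H·x̄ = [55, 25]
S = H·P̄·Hᵀ + R = [501 152; 152 88]
K = P̄·Hᵀ·S⁻¹ = [-839/2623 6109/20984; 467/2623 6185/20984]
x' = x̄ + K·y = [-27579/20984, -17607/20984]
P' = (I − K·H)·P̄ = [12419/20984 9063/20984; 9063/20984 10931/20984]

x' = [-27579/20984, -17607/20984]
P' = [12419/20984 9063/20984; 9063/20984 10931/20984]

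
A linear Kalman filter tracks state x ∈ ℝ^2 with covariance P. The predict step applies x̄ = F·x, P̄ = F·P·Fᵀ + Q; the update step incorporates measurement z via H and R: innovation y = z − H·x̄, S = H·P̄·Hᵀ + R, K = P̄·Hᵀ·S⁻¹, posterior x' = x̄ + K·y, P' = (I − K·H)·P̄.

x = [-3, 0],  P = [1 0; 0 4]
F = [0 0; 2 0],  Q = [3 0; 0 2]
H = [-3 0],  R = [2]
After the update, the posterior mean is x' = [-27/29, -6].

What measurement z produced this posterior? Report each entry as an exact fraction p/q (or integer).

x̄ = F·x = [0, -6]
P̄ = F·P·Fᵀ + Q = [3 0; 0 6]
S = H·P̄·Hᵀ + R = [29]
K = P̄·Hᵀ·S⁻¹ = [-9/29; 0]
x' − x̄ = [-27/29, 0] = K·y
y = (KᵀK)⁻¹·Kᵀ·(x' − x̄) = [3]
z = y + H·x̄ = [3] + [0] = [3]

z = [3]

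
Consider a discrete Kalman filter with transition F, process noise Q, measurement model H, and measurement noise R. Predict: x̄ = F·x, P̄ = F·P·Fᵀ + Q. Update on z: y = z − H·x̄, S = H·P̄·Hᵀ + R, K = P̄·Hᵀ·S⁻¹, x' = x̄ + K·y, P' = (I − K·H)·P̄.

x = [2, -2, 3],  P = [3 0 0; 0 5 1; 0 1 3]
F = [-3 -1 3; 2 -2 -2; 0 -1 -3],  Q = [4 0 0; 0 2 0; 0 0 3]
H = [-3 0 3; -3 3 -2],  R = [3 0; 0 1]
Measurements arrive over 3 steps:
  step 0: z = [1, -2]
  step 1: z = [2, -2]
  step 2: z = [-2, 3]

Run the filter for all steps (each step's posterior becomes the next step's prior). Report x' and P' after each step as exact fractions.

step 0: x' = [390424/143973, 64644/15997, 423820/143973], P' = [1009796/143973 185348/15997 997217/143973; 185348/15997 310302/15997 186560/15997; 997217/143973 186560/15997 1032293/143973]
step 1: x' = [693570644/691482321, 2968898036/2074446963, 3386181884/2074446963], P' = [262538721/76831369 1296372356/230494107 795047084/230494107; 1296372356/230494107 6578071574/691482321 4078736312/691482321; 795047084/230494107 4078736312/691482321 2636661866/691482321]
step 2: x' = [-10722433421822/48735323351979, 7059695392774/48735323351979, -45411590268557/48735323351979], P' = [51160308374530/16245107783993 84084422768252/16245107783993 51500625299837/16245107783993; 84084422768252/16245107783993 142346957945798/16245107783993 88232536489880/16245107783993; 51500625299837/16245107783993 88232536489880/16245107783993 57219020315879/16245107783993]

step 0: x̄ = F·x = [5, 2, -7]
step 0: P̄ = F·P·Fᵀ + Q = [57 -30 -22; -30 54 36; -22 36 41]
step 0: y = z − H·x̄ = [37, -7]
step 0: S = H·P̄·Hᵀ + R = [1281 927; 927 1008]
step 0: K = P̄·Hᵀ·S⁻¹ = [-4193/47991 -19426/143973; 1212/15997 1742/15997; 11692/47991 -19117/143973]
step 0: x' = x̄ + K·y = [390424/143973, 64644/15997, 423820/143973]
step 0: P' = (I − K·H)·P̄ = [1009796/143973 185348/15997 997217/143973; 185348/15997 310302/15997 186560/15997; 997217/143973 186560/15997 1032293/143973]
step 1: x̄ = F·x = [-53512/15997, -410128/47991, -617752/47991]
step 1: P̄ = F·P·Fᵀ + Q = [414673/15997 583986/15997 831270/15997; 583986/15997 1304078/15997 1765772/15997; 831270/15997 1765772/15997 2509946/15997]
step 1: y = z − H·x̄ = [489210/15997, -582710/47991]
step 1: S = H·P̄·Hᵀ + R = [11406702/15997 -3185355/15997; -3185355/15997 3798768/15997]
step 1: K = P̄·Hᵀ·S⁻¹ = [7430921/230494107 -63825589/230494107; 189619244/691482321 -90609106/691482321; 251520614/691482321 -192538552/691482321]
step 1: x' = x̄ + K·y = [693570644/691482321, 2968898036/2074446963, 3386181884/2074446963]
step 1: P' = (I − K·H)·P̄ = [262538721/76831369 1296372356/230494107 795047084/230494107; 1296372356/230494107 6578071574/691482321 4078736312/691482321; 795047084/230494107 4078736312/691482321 2636661866/691482321]
step 2: x̄ = F·x = [947511820/2074446963, -8548735976/2074446963, -13127443688/2074446963]
step 2: P̄ = F·P·Fᵀ + Q = [10269336053/691482321 11022299066/691482321 15981737252/691482321; 11022299066/691482321 30129116294/691482321 39516923192/691482321; 15981737252/691482321 39516923192/691482321 56854893203/691482321]
step 2: y = z − H·x̄ = [4230663622/230494107, 8457196901/2074446963]
step 2: S = H·P̄·Hᵀ + R = [35391248859/76831369 -4466547707/76831369; -4466547707/76831369 110873511788/691482321]
step 2: K = P̄·Hᵀ·S⁻¹ = [340316925307/16245107783993 -4228907418508/16245107783993; 4148113721628/16245107783993 -1677467447122/16245107783993; 5718395016042/16245107783993 -4242307061629/16245107783993]
step 2: x' = x̄ + K·y = [-10722433421822/48735323351979, 7059695392774/48735323351979, -45411590268557/48735323351979]
step 2: P' = (I − K·H)·P̄ = [51160308374530/16245107783993 84084422768252/16245107783993 51500625299837/16245107783993; 84084422768252/16245107783993 142346957945798/16245107783993 88232536489880/16245107783993; 51500625299837/16245107783993 88232536489880/16245107783993 57219020315879/16245107783993]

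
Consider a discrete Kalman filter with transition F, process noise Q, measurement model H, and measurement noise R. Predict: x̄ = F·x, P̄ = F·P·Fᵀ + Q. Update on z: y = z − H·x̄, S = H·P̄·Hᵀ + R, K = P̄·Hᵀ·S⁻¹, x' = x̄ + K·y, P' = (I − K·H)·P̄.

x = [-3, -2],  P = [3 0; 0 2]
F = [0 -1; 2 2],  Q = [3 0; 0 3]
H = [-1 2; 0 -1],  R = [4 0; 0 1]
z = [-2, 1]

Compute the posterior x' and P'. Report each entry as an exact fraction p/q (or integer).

x' = [1/22, -361/308]
P' = [29/11 13/22; 13/22 191/308]

x̄ = F·x = [2, -10]
P̄ = F·P·Fᵀ + Q = [5 -4; -4 23]
y = z − H·x̄ = [20, -9]
S = H·P̄·Hᵀ + R = [117 -50; -50 24]
K = P̄·Hᵀ·S⁻¹ = [-4/11 -13/22; 25/154 -191/308]
x' = x̄ + K·y = [1/22, -361/308]
P' = (I − K·H)·P̄ = [29/11 13/22; 13/22 191/308]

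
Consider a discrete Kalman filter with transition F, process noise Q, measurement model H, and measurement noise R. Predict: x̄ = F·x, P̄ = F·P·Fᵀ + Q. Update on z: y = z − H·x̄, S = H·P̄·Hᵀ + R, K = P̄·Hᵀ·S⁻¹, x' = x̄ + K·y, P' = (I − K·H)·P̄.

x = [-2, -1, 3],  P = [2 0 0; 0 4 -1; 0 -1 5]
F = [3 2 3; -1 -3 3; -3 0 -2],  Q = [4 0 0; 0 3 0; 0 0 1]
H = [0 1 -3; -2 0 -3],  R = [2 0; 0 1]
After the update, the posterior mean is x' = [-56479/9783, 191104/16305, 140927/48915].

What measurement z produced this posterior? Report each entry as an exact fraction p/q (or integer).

z = [3, 3]

x̄ = F·x = [1, 14, 0]
P̄ = F·P·Fᵀ + Q = [71 18 -44; 18 104 -30; -44 -30 39]
S = H·P̄·Hᵀ + R = [637 141; 141 108]
K = P̄·Hᵀ·S⁻¹ = [1174/3261 -5504/9783; 1482/5435 2348/16305; -3929/16305 2254/48915]
x' − x̄ = [-66262/9783, -37166/16305, 140927/48915] = K·y
y = (KᵀK)⁻¹·Kᵀ·(x' − x̄) = [-11, 5]
z = y + H·x̄ = [-11, 5] + [14, -2] = [3, 3]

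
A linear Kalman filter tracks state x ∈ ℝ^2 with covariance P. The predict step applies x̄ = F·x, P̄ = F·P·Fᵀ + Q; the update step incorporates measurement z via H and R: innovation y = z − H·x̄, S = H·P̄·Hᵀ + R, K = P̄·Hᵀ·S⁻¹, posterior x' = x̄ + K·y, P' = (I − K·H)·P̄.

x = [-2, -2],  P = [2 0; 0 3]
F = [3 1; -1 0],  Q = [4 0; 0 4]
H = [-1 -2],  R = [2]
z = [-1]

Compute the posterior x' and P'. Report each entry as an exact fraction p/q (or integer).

x' = [-151/27, 28/9]
P' = [506/27 -80/9; -80/9 14/3]

x̄ = F·x = [-8, 2]
P̄ = F·P·Fᵀ + Q = [25 -6; -6 6]
y = z − H·x̄ = [-5]
S = H·P̄·Hᵀ + R = [27]
K = P̄·Hᵀ·S⁻¹ = [-13/27; -2/9]
x' = x̄ + K·y = [-151/27, 28/9]
P' = (I − K·H)·P̄ = [506/27 -80/9; -80/9 14/3]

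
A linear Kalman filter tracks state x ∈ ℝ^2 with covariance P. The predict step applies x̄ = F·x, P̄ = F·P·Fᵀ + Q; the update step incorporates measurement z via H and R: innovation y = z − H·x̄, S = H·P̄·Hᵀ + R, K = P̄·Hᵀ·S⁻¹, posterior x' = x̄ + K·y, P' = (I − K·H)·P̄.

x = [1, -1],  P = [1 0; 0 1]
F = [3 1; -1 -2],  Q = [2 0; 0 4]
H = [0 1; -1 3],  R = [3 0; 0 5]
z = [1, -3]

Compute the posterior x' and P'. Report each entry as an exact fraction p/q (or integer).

x̄ = F·x = [2, 1]
P̄ = F·P·Fᵀ + Q = [12 -5; -5 9]
y = z − H·x̄ = [0, -4]
S = H·P̄·Hᵀ + R = [12 32; 32 128]
K = P̄·Hᵀ·S⁻¹ = [7/16 -41/128; 1/4 3/16]
x' = x̄ + K·y = [105/32, 1/4]
P' = (I − K·H)·P̄ = [709/128 21/16; 21/16 3/4]

x' = [105/32, 1/4]
P' = [709/128 21/16; 21/16 3/4]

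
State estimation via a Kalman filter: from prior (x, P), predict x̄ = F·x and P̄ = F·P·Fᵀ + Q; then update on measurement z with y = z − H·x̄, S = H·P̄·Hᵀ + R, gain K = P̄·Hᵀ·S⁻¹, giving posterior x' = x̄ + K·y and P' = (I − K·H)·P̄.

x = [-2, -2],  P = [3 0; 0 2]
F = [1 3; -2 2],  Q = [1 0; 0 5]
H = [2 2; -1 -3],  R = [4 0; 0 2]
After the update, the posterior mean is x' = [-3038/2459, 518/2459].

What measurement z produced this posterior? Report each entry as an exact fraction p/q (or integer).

x̄ = F·x = [-8, 0]
P̄ = F·P·Fᵀ + Q = [22 6; 6 25]
S = H·P̄·Hᵀ + R = [240 -242; -242 285]
K = P̄·Hᵀ·S⁻¹ = [1570/2459 988/2459; -483/2459 -1109/2459]
x' − x̄ = [16634/2459, 518/2459] = K·y
y = (KᵀK)⁻¹·Kᵀ·(x' − x̄) = [15, -7]
z = y + H·x̄ = [15, -7] + [-16, 8] = [-1, 1]

z = [-1, 1]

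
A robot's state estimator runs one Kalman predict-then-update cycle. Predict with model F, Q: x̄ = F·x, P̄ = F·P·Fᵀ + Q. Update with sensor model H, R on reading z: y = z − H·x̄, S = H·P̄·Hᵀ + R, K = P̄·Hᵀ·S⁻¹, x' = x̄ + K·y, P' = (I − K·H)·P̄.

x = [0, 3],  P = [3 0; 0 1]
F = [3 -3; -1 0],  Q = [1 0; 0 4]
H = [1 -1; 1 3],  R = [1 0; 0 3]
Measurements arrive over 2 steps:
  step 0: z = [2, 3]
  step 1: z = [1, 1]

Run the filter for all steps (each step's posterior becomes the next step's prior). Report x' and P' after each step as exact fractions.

step 0: x̄ = F·x = [-9, 0]
step 0: P̄ = F·P·Fᵀ + Q = [37 -9; -9 7]
step 0: y = z − H·x̄ = [11, 12]
step 0: S = H·P̄·Hᵀ + R = [63 -2; -2 49]
step 0: K = P̄·Hᵀ·S⁻¹ = [2274/3083 722/3083; -760/3083 724/3083]
step 0: x' = x̄ + K·y = [5931/3083, 328/3083]
step 0: P' = (I − K·H)·P̄ = [2247/3083 -27/3083; -27/3083 733/3083]
step 1: x̄ = F·x = [16809/3083, -5931/3083]
step 1: P̄ = F·P·Fᵀ + Q = [30389/3083 -6822/3083; -6822/3083 14579/3083]
step 1: y = z − H·x̄ = [-19657/3083, 4067/3083]
step 1: S = H·P̄·Hᵀ + R = [61695/3083 -26992/3083; -26992/3083 129917/3083]
step 1: K = P̄·Hᵀ·S⁻¹ = [1654941/2363497 524359/2363497; -578639/2363497 551351/2363497]
step 1: x' = x̄ + K·y = [3026083/2363497, -130149/2363497]
step 1: P' = (I − K·H)·P̄ = [1634475/2363497 -20466/2363497; -20466/2363497 558173/2363497]

step 0: x' = [5931/3083, 328/3083], P' = [2247/3083 -27/3083; -27/3083 733/3083]
step 1: x' = [3026083/2363497, -130149/2363497], P' = [1634475/2363497 -20466/2363497; -20466/2363497 558173/2363497]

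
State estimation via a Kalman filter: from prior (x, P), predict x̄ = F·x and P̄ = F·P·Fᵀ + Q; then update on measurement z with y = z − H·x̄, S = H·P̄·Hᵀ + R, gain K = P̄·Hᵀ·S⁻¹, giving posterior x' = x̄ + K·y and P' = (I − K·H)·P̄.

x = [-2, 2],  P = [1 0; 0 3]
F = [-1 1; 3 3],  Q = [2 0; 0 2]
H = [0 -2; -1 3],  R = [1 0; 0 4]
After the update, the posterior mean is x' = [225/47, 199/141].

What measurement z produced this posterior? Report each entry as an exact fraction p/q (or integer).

x̄ = F·x = [4, 0]
P̄ = F·P·Fᵀ + Q = [6 6; 6 38]
S = H·P̄·Hᵀ + R = [153 -216; -216 316]
K = P̄·Hᵀ·S⁻¹ = [-100/141 -21/47; -172/423 3/47]
x' − x̄ = [37/47, 199/141] = K·y
y = (KᵀK)⁻¹·Kᵀ·(x' − x̄) = [-3, 3]
z = y + H·x̄ = [-3, 3] + [0, -4] = [-3, -1]

z = [-3, -1]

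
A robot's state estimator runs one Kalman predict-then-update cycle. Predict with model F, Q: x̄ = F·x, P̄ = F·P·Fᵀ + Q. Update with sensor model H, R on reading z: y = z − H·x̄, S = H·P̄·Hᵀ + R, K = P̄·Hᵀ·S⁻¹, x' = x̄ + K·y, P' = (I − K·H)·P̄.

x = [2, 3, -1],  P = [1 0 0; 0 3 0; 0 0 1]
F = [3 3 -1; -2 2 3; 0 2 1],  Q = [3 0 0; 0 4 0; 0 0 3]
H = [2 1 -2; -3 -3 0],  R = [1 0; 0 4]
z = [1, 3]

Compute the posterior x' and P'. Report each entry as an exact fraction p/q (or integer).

x' = [2986/719, -70267/13661, 13427/13661]
P' = [9141/1438 -9005/1438 4335/1438; -9005/1438 180487/27322 -75229/27322; 4335/1438 -75229/27322 48429/27322]

x̄ = F·x = [16, -1, 5]
P̄ = F·P·Fᵀ + Q = [40 9 17; 9 29 15; 17 15 16]
y = z − H·x̄ = [-20, 48]
S = H·P̄·Hᵀ + R = [94 -216; -216 787]
K = P̄·Hᵀ·S⁻¹ = [607/1438 -51/719; -11245/27322 -3522/13661; -7357/27322 -2676/13661]
x' = x̄ + K·y = [2986/719, -70267/13661, 13427/13661]
P' = (I − K·H)·P̄ = [9141/1438 -9005/1438 4335/1438; -9005/1438 180487/27322 -75229/27322; 4335/1438 -75229/27322 48429/27322]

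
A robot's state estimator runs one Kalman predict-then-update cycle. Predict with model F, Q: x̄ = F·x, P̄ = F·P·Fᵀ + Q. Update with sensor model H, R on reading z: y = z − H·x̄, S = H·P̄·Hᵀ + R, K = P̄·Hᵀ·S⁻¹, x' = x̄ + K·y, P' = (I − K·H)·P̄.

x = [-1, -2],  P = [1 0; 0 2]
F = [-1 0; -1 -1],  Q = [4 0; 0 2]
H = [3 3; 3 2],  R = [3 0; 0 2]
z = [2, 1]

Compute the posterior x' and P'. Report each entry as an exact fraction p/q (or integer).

x̄ = F·x = [1, 3]
P̄ = F·P·Fᵀ + Q = [5 1; 1 5]
y = z − H·x̄ = [-10, -8]
S = H·P̄·Hᵀ + R = [111 90; 90 79]
K = P̄·Hᵀ·S⁻¹ = [-36/223 89/223; 84/223 -59/223]
x' = x̄ + K·y = [-129/223, 301/223]
P' = (I − K·H)·P̄ = [250/223 -286/223; -286/223 370/223]

x' = [-129/223, 301/223]
P' = [250/223 -286/223; -286/223 370/223]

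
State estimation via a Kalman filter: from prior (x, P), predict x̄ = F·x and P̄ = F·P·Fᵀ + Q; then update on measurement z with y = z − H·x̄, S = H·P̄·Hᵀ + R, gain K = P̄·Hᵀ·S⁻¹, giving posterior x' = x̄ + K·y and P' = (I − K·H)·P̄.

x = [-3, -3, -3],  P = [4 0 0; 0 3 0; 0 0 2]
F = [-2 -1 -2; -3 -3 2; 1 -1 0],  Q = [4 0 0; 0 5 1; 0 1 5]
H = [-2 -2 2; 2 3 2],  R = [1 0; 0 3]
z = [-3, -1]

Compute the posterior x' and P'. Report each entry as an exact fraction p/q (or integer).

x̄ = F·x = [15, 12, 0]
P̄ = F·P·Fᵀ + Q = [31 25 -5; 25 76 -2; -5 -2 12]
y = z − H·x̄ = [51, -67]
S = H·P̄·Hᵀ + R = [733 -786; -786 1095]
K = P̄·Hᵀ·S⁻¹ = [-11256/61613 -2801/184839; -3402/61613 38926/184839; 15966/61613 35732/184839]
x' = x̄ + K·y = [1238084/184839, -910480/184839, 48754/184839]
P' = (I − K·H)·P̄ = [1966040/184839 -1567759/184839 381397/184839; -1567759/184839 1279604/184839 -293258/184839; 381397/184839 -293258/184839 112088/184839]

x' = [1238084/184839, -910480/184839, 48754/184839]
P' = [1966040/184839 -1567759/184839 381397/184839; -1567759/184839 1279604/184839 -293258/184839; 381397/184839 -293258/184839 112088/184839]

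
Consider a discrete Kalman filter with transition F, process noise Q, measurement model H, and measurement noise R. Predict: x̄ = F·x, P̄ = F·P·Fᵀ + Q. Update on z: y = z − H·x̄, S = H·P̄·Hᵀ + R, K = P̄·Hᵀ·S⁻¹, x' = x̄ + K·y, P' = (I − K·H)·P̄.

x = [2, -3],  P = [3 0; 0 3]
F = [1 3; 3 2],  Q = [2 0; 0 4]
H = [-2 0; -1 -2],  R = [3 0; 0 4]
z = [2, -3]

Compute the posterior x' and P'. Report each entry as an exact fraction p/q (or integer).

x̄ = F·x = [-7, 0]
P̄ = F·P·Fᵀ + Q = [32 27; 27 43]
y = z − H·x̄ = [-12, -10]
S = H·P̄·Hᵀ + R = [131 172; 172 316]
K = P̄·Hᵀ·S⁻¹ = [-1358/2953 -129/5906; 593/2953 -5515/11812]
x' = x̄ + K·y = [-3730/2953, 13343/5906]
P' = (I − K·H)·P̄ = [2037/2953 -1779/5906; -1779/5906 12809/11812]

x' = [-3730/2953, 13343/5906]
P' = [2037/2953 -1779/5906; -1779/5906 12809/11812]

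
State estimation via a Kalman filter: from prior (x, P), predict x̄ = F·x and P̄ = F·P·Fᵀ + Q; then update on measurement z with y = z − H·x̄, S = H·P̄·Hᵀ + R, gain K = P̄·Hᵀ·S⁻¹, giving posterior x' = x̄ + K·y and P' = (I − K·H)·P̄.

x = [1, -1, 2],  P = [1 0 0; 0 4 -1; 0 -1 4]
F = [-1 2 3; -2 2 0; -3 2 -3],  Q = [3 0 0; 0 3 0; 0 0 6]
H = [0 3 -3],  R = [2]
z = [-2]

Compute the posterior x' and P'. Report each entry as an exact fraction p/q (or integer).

x' = [-753/416, -1319/416, -1057/416]
P' = [10735/416 6297/416 6239/416; 6297/416 9343/416 9353/416; 6239/416 9353/416 9455/416]

x̄ = F·x = [3, -4, -11]
P̄ = F·P·Fᵀ + Q = [44 12 -17; 12 23 28; -17 28 79]
y = z − H·x̄ = [-23]
S = H·P̄·Hᵀ + R = [416]
K = P̄·Hᵀ·S⁻¹ = [87/416; -15/416; -153/416]
x' = x̄ + K·y = [-753/416, -1319/416, -1057/416]
P' = (I − K·H)·P̄ = [10735/416 6297/416 6239/416; 6297/416 9343/416 9353/416; 6239/416 9353/416 9455/416]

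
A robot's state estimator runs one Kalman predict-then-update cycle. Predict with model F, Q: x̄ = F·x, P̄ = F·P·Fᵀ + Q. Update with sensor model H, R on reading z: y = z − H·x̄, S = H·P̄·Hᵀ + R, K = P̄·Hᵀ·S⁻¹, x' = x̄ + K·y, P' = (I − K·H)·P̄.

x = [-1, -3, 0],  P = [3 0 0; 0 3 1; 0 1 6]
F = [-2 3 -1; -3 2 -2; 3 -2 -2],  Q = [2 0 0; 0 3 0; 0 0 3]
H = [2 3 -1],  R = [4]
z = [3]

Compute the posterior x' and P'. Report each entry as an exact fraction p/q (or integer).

x̄ = F·x = [-7, -3, 3]
P̄ = F·P·Fᵀ + Q = [41 40 -28; 40 58 -15; -28 -15 74]
y = z − H·x̄ = [29]
S = H·P̄·Hᵀ + R = [1446]
K = P̄·Hᵀ·S⁻¹ = [115/723; 269/1446; -175/1446]
x' = x̄ + K·y = [-1726/723, 3463/1446, -737/1446]
P' = (I − K·H)·P̄ = [3193/723 -2015/723 -119/723; -2015/723 11507/1446 25385/1446; -119/723 25385/1446 76379/1446]

x' = [-1726/723, 3463/1446, -737/1446]
P' = [3193/723 -2015/723 -119/723; -2015/723 11507/1446 25385/1446; -119/723 25385/1446 76379/1446]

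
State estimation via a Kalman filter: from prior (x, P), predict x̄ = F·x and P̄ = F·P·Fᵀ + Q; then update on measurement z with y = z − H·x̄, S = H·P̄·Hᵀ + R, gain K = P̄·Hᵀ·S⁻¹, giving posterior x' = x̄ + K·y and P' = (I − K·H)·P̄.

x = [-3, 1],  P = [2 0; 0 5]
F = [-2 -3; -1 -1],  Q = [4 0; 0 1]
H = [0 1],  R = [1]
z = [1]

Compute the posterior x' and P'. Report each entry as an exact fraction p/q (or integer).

x' = [8/9, 10/9]
P' = [152/9 19/9; 19/9 8/9]

x̄ = F·x = [3, 2]
P̄ = F·P·Fᵀ + Q = [57 19; 19 8]
y = z − H·x̄ = [-1]
S = H·P̄·Hᵀ + R = [9]
K = P̄·Hᵀ·S⁻¹ = [19/9; 8/9]
x' = x̄ + K·y = [8/9, 10/9]
P' = (I − K·H)·P̄ = [152/9 19/9; 19/9 8/9]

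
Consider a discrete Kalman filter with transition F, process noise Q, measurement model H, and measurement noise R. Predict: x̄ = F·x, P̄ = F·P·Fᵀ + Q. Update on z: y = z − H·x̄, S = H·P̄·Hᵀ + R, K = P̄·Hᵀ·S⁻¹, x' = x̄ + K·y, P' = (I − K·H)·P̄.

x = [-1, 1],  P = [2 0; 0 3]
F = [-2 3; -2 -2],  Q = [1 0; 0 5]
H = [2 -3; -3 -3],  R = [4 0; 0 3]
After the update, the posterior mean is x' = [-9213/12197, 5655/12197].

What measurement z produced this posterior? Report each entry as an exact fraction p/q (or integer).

z = [-3, 1]

x̄ = F·x = [5, 0]
P̄ = F·P·Fᵀ + Q = [36 -10; -10 25]
S = H·P̄·Hᵀ + R = [493 -21; -21 372]
K = P̄·Hᵀ·S⁻¹ = [12102/60985 -12104/60985; -2419/12197 -1612/12197]
x' − x̄ = [-70198/12197, 5655/12197] = K·y
y = (KᵀK)⁻¹·Kᵀ·(x' − x̄) = [-13, 16]
z = y + H·x̄ = [-13, 16] + [10, -15] = [-3, 1]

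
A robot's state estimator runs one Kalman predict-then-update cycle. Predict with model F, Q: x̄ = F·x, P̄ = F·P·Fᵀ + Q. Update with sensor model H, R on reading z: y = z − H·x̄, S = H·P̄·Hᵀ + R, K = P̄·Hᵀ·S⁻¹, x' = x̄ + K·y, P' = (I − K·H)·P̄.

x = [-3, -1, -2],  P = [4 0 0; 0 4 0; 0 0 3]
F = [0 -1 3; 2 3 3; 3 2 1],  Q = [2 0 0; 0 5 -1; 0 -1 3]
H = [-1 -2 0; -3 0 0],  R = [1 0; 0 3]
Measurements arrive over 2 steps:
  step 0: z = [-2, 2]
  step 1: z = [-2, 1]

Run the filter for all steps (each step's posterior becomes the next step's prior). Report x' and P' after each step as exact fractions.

step 0: x̄ = F·x = [-5, -15, -13]
step 0: P̄ = F·P·Fᵀ + Q = [33 15 1; 15 84 56; 1 56 58]
step 0: y = z − H·x̄ = [-37, -13]
step 0: S = H·P̄·Hᵀ + R = [430 189; 189 300]
step 0: K = P̄·Hᵀ·S⁻¹ = [-63/31093 -10221/31093; -15465/31093 5079/31093; -11111/31093 6689/31093]
step 0: x' = x̄ + K·y = [-20261/31093, 39783/31093, -80059/31093]
step 0: P' = (I − K·H)·P̄ = [10221/31093 -5079/31093 -6689/31093; -5079/31093 10272/31093 8900/31093; -6689/31093 8900/31093 567918/31093]
step 1: x̄ = F·x = [-279960/31093, -161350/31093, -61276/31093]
step 1: P̄ = F·P·Fᵀ + Q = [5130320/31093 5103870/31093 1682746/31093; 5103870/31093 5419043/31093 1736113/31093; 1682746/31093 1736113/31093 728792/31093]
step 1: y = z − H·x̄ = [-664846/31093, -808787/31093]
step 1: S = H·P̄·Hᵀ + R = [47253065/31093 46014180/31093; 46014180/31093 46266159/31093]
step 1: K = P̄·Hᵀ·S⁻¹ = [-3067612/147756853 -46102080/147756853; -354012076/738784265 21517234/147756853; -66576852/738784265 -2879338/147756853]
step 1: x' = x̄ + K·y = [-65601776/147756853, 937393492/738784265, 342117674/738784265]
step 1: P' = (I − K·H)·P̄ = [46102080/147756853 -21517234/147756853 2879338/147756853; -21517234/147756853 230799123/738784265 26090081/738784265; 2879338/147756853 26090081/738784265 3941090812/738784265]

step 0: x' = [-20261/31093, 39783/31093, -80059/31093], P' = [10221/31093 -5079/31093 -6689/31093; -5079/31093 10272/31093 8900/31093; -6689/31093 8900/31093 567918/31093]
step 1: x' = [-65601776/147756853, 937393492/738784265, 342117674/738784265], P' = [46102080/147756853 -21517234/147756853 2879338/147756853; -21517234/147756853 230799123/738784265 26090081/738784265; 2879338/147756853 26090081/738784265 3941090812/738784265]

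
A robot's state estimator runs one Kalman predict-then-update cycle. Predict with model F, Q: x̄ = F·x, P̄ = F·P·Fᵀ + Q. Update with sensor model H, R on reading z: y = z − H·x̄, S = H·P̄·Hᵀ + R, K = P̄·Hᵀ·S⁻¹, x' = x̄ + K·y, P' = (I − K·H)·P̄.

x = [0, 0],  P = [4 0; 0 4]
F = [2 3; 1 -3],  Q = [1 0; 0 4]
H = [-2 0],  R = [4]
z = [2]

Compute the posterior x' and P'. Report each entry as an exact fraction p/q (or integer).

x̄ = F·x = [0, 0]
P̄ = F·P·Fᵀ + Q = [53 -28; -28 44]
y = z − H·x̄ = [2]
S = H·P̄·Hᵀ + R = [216]
K = P̄·Hᵀ·S⁻¹ = [-53/108; 7/27]
x' = x̄ + K·y = [-53/54, 14/27]
P' = (I − K·H)·P̄ = [53/54 -14/27; -14/27 796/27]

x' = [-53/54, 14/27]
P' = [53/54 -14/27; -14/27 796/27]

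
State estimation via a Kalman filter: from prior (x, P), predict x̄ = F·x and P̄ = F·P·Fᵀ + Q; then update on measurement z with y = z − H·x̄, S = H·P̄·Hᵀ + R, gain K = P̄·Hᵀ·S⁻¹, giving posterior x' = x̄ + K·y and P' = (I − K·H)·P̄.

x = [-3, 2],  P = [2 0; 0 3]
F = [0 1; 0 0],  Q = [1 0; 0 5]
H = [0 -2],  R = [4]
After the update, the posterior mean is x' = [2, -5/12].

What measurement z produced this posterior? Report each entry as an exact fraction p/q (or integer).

x̄ = F·x = [2, 0]
P̄ = F·P·Fᵀ + Q = [4 0; 0 5]
S = H·P̄·Hᵀ + R = [24]
K = P̄·Hᵀ·S⁻¹ = [0; -5/12]
x' − x̄ = [0, -5/12] = K·y
y = (KᵀK)⁻¹·Kᵀ·(x' − x̄) = [1]
z = y + H·x̄ = [1] + [0] = [1]

z = [1]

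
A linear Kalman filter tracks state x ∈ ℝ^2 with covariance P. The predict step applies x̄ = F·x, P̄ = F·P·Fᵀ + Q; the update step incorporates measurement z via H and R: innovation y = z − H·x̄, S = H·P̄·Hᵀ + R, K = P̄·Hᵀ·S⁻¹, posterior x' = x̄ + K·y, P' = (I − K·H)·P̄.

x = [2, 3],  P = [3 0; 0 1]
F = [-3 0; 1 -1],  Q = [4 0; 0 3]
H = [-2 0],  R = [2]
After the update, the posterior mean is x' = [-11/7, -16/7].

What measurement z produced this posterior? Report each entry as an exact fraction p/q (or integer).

x̄ = F·x = [-6, -1]
P̄ = F·P·Fᵀ + Q = [31 -9; -9 7]
S = H·P̄·Hᵀ + R = [126]
K = P̄·Hᵀ·S⁻¹ = [-31/63; 1/7]
x' − x̄ = [31/7, -9/7] = K·y
y = (KᵀK)⁻¹·Kᵀ·(x' − x̄) = [-9]
z = y + H·x̄ = [-9] + [12] = [3]

z = [3]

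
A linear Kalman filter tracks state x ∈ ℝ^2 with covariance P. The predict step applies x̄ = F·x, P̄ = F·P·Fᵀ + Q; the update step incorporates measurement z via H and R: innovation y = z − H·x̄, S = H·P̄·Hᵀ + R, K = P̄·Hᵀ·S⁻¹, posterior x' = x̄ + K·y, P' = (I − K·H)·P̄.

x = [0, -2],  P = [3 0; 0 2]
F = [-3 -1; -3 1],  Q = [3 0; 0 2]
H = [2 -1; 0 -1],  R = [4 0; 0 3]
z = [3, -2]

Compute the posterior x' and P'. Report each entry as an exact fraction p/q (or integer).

x' = [4345/1781, 2635/1781]
P' = [2953/1781 2502/1781; 2502/1781 4776/1781]

x̄ = F·x = [2, -2]
P̄ = F·P·Fᵀ + Q = [32 25; 25 31]
y = z − H·x̄ = [-3, -4]
S = H·P̄·Hᵀ + R = [63 -19; -19 34]
K = P̄·Hᵀ·S⁻¹ = [851/1781 -834/1781; 57/1781 -1592/1781]
x' = x̄ + K·y = [4345/1781, 2635/1781]
P' = (I − K·H)·P̄ = [2953/1781 2502/1781; 2502/1781 4776/1781]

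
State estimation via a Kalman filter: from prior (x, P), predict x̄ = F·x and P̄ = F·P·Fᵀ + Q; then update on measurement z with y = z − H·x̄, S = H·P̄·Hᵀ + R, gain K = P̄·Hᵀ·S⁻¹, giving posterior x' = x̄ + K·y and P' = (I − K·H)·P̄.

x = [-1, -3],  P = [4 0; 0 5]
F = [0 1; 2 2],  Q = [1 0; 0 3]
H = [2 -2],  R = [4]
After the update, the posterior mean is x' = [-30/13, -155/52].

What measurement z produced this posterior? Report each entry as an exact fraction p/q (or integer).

x̄ = F·x = [-3, -8]
P̄ = F·P·Fᵀ + Q = [6 10; 10 39]
S = H·P̄·Hᵀ + R = [104]
K = P̄·Hᵀ·S⁻¹ = [-1/13; -29/52]
x' − x̄ = [9/13, 261/52] = K·y
y = (KᵀK)⁻¹·Kᵀ·(x' − x̄) = [-9]
z = y + H·x̄ = [-9] + [10] = [1]

z = [1]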